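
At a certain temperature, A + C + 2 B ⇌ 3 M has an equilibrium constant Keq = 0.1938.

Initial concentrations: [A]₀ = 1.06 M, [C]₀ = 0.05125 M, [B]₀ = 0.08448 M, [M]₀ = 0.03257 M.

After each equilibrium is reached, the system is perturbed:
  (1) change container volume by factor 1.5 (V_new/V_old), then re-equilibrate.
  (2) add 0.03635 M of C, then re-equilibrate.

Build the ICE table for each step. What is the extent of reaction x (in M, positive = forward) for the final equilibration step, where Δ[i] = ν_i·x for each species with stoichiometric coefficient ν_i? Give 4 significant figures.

Q₀ = 0.08911 vs Keq = 0.1938 ⇒ Q<K, forward
Step 1:
                  A         C         B         M
  Initial      1.06   0.05125   0.08448   0.03257
  Change  -0.002435 -0.002435 -0.004871  0.007306
  Equil       1.058   0.04881   0.07961   0.03988
  solve Keq expr → x = 0.002435; check Q = 0.1938
Then change container volume by factor 1.5 (V_new/V_old).
Step 2:
                  A         C         B         M
  Initial     0.705   0.03254   0.05307   0.02658
  Change  8.7690e-04 8.7690e-04  0.001754 -0.002631
  Equil      0.7059   0.03342   0.05483   0.02395
  solve Keq expr → x = -8.7690e-04; check Q = 0.1938
Then add 0.03635 M of C.
Step 3:
                  A         C         B         M
  Initial    0.7059   0.06977   0.05483   0.02395
  Change  -0.001705 -0.001705 -0.003409  0.005114
  Equil      0.7042   0.06807   0.05142   0.02907
  solve Keq expr → x = 0.001705; check Q = 0.1938

x = 0.001705 M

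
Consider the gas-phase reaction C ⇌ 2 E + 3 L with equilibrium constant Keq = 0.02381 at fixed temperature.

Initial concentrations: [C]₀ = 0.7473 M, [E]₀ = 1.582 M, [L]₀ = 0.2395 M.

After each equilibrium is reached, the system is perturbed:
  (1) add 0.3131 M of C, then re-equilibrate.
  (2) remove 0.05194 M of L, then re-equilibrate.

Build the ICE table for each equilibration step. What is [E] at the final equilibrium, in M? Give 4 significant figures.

[E]_eq = 1.6 M

Q₀ = 0.04601 vs Keq = 0.02381 ⇒ Q>K, reverse
Step 1:
                    C           E           L
  I            0.7473       1.582      0.2395
  C           0.01452    -0.02905    -0.04357
  E            0.7618       1.553      0.1959
  solve Keq expr → x = -0.01452; check Q = 0.02381
Then add 0.3131 M of C.
Step 2:
                    C           E           L
  I             1.075       1.553      0.1959
  C          -0.00732     0.01464     0.02196
  E             1.068       1.568      0.2179
  solve Keq expr → x = 0.00732; check Q = 0.02381
Then remove 0.05194 M of L.
Step 3:
                    C           E           L
  I             1.068       1.568      0.1659
  C          -0.01598     0.03197     0.04795
  E             1.052         1.6      0.2139
  solve Keq expr → x = 0.01598; check Q = 0.02381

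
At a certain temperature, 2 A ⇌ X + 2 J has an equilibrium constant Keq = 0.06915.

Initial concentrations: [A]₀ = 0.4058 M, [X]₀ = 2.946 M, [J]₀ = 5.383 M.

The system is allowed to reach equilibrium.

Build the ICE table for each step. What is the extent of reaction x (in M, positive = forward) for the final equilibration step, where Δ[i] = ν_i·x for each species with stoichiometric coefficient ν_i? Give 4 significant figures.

Q₀ = 518.4 vs Keq = 0.06915 ⇒ Q>K, reverse
Step 1:
                   A          X          J
  I           0.4058      2.946      5.383
  C            4.119      -2.06     -4.119
  E            4.525     0.8864      1.264
  solve Keq expr → x = -2.06; check Q = 0.06915

x = -2.06 M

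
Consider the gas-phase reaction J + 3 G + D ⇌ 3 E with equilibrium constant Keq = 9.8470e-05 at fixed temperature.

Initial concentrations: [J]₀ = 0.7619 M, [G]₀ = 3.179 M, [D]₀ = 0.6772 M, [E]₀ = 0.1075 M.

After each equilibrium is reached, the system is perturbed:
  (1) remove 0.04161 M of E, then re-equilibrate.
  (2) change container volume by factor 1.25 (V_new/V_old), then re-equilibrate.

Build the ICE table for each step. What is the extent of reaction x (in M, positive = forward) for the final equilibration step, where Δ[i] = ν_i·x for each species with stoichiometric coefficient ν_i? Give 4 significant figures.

x = -0.003961 M

Q₀ = 7.4944e-05 vs Keq = 9.8470e-05 ⇒ Q<K, forward
Step 1:
                    J           G           D           E
  init         0.7619       3.179      0.6772      0.1075
  Δ          -0.00318   -0.009541    -0.00318    0.009541
  eq           0.7587       3.169       0.674       0.117
  solve Keq expr → x = 0.00318; check Q = 9.8470e-05
Then remove 0.04161 M of E.
Step 2:
                    J           G           D           E
  init         0.7587       3.169       0.674     0.07543
  Δ          -0.01293    -0.03878    -0.01293     0.03878
  eq           0.7458       3.131      0.6611      0.1142
  solve Keq expr → x = 0.01293; check Q = 9.8470e-05
Then change container volume by factor 1.25 (V_new/V_old).
Step 3:
                    J           G           D           E
  init         0.5966       2.505      0.5289     0.09137
  Δ          0.003961     0.01188    0.003961    -0.01188
  eq           0.6006       2.516      0.5328     0.07948
  solve Keq expr → x = -0.003961; check Q = 9.8470e-05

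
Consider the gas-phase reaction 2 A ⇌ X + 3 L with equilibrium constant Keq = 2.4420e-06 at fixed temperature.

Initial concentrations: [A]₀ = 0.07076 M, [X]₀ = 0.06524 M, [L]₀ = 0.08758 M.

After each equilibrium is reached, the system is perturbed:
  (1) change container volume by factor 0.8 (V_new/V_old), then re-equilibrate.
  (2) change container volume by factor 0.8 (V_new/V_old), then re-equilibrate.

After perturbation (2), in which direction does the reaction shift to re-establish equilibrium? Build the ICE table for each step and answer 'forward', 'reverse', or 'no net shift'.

Direction: reverse

Q₀ = 0.008753 vs Keq = 2.4420e-06 ⇒ Q>K, reverse
Step 1:
                  A         X         L
  Initial   0.07076   0.06524   0.08758
  Change    0.05187  -0.02593   -0.0778
  Equil      0.1226   0.03931  0.009776
  solve Keq expr → x = -0.02593; check Q = 2.4420e-06
Then change container volume by factor 0.8 (V_new/V_old).
Step 2:
                  A         X         L
  Initial    0.1533   0.04913   0.01222
  Change   0.001068 -5.3389e-04 -0.001602
  Equil      0.1544    0.0486   0.01062
  solve Keq expr → x = -5.3389e-04; check Q = 2.4420e-06
Then change container volume by factor 0.8 (V_new/V_old).
Step 3:
                  A         X         L
  Initial    0.1929   0.06075   0.01327
  Change   0.001168 -5.8384e-04 -0.001752
  Equil      0.1941   0.06016   0.01152
  solve Keq expr → x = -5.8384e-04; check Q = 2.4420e-06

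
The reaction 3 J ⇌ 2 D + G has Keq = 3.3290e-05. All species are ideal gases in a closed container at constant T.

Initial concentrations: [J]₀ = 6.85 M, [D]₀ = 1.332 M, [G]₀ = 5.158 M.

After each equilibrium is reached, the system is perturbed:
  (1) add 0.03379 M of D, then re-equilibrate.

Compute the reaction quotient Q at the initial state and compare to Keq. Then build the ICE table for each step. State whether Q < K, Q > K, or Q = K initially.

Q₀ = 0.02847 vs Keq = 3.3290e-05 ⇒ Q>K, reverse
Step 1:
                   J          D          G
  init          6.85      1.332      5.158
  Δ            1.893     -1.262    -0.6309
  eq           8.743     0.0701      4.527
  solve Keq expr → x = -0.6309; check Q = 3.3290e-05
Then add 0.03379 M of D.
Step 2:
                   J          D          G
  init         8.743     0.1039      4.527
  Δ          0.04959   -0.03306   -0.01653
  eq           8.792    0.07083      4.511
  solve Keq expr → x = -0.01653; check Q = 3.3290e-05

Q₀ = 0.02847; Q > K (proceeds reverse)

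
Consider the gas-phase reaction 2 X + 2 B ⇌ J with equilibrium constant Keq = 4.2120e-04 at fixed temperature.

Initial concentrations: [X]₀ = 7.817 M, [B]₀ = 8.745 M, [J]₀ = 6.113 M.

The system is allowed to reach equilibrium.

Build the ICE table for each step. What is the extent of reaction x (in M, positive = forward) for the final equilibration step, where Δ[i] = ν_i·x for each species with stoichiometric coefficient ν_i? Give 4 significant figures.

Q₀ = 0.001308 vs Keq = 4.2120e-04 ⇒ Q>K, reverse
Step 1:
                  X         B         J
  Initial     7.817     8.745     6.113
  Change      2.179     2.179     -1.09
  Equil       9.996     10.92     5.023
  solve Keq expr → x = -1.09; check Q = 4.2120e-04

x = -1.09 M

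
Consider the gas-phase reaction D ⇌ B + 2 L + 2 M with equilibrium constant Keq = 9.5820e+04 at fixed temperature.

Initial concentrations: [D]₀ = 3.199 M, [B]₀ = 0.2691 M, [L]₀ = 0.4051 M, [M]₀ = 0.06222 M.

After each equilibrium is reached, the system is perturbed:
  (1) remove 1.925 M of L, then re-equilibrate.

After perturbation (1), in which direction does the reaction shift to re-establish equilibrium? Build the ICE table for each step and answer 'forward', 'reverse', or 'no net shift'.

Q₀ = 5.3442e-05 vs Keq = 9.5820e+04 ⇒ Q<K, forward
Step 1:
                   D          B          L          M
  I            3.199     0.2691     0.4051    0.06222
  C           -3.135      3.135      6.271      6.271
  E          0.06352      3.405      6.676      6.333
  solve Keq expr → x = 3.135; check Q = 9.5820e+04
Then remove 1.925 M of L.
Step 2:
                   D          B          L          M
  I          0.06352      3.405      4.751      6.333
  C         -0.02963    0.02963    0.05926    0.05926
  E          0.03389      3.434       4.81      6.392
  solve Keq expr → x = 0.02963; check Q = 9.5820e+04

Direction: forward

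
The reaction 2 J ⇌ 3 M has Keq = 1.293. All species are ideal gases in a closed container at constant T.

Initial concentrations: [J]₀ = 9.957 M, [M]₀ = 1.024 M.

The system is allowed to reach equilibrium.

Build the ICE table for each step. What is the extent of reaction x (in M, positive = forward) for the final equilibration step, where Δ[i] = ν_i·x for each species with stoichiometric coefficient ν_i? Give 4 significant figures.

x = 1.085 M

Q₀ = 0.01083 vs Keq = 1.293 ⇒ Q<K, forward
Step 1:
                    J           M
  I             9.957       1.024
  C            -2.171       3.256
  E             7.786        4.28
  solve Keq expr → x = 1.085; check Q = 1.293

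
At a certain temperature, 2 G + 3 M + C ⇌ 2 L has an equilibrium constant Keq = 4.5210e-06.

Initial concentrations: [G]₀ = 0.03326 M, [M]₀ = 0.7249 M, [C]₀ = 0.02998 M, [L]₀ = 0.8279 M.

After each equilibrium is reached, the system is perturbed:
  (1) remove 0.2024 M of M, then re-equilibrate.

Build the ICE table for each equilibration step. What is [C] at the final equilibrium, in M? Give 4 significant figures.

[C]_eq = 0.4425 M

Q₀ = 5.4256e+04 vs Keq = 4.5210e-06 ⇒ Q>K, reverse
Step 1:
                   G          M          C          L
  I          0.03326     0.7249    0.02998     0.8279
  C           0.8246      1.237     0.4123    -0.8246
  E           0.8578      1.962     0.4423   0.003333
  solve Keq expr → x = -0.4123; check Q = 4.5210e-06
Then remove 0.2024 M of M.
Step 2:
                   G          M          C          L
  I           0.8578      1.759     0.4423   0.003333
  C       4.9801e-04 7.4702e-04 2.4901e-04 -4.9801e-04
  E           0.8583       1.76     0.4425   0.002835
  solve Keq expr → x = -2.4901e-04; check Q = 4.5210e-06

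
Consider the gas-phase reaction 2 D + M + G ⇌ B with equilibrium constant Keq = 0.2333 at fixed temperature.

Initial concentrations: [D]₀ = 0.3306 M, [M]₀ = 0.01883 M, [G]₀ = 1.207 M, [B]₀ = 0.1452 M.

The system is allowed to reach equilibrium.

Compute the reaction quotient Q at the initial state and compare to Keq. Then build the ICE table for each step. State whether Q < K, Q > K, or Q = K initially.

Q₀ = 58.45; Q > K (proceeds reverse)

Q₀ = 58.45 vs Keq = 0.2333 ⇒ Q>K, reverse
Step 1:
                    D           M           G           B
  Initial      0.3306     0.01883       1.207      0.1452
  Change       0.2584      0.1292      0.1292     -0.1292
  Equil         0.589       0.148       1.336     0.01601
  solve Keq expr → x = -0.1292; check Q = 0.2333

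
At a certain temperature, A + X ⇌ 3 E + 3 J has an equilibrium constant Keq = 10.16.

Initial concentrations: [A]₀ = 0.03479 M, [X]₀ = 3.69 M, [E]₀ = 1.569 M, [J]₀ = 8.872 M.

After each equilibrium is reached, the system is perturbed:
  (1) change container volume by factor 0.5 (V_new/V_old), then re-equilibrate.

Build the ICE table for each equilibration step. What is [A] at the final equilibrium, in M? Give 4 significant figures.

Q₀ = 2.1011e+04 vs Keq = 10.16 ⇒ Q>K, reverse
Step 1:
                   A          X          E          J
  I          0.03479       3.69      1.569      8.872
  C           0.4079     0.4079     -1.224     -1.224
  E           0.4427      4.098     0.3454      7.648
  solve Keq expr → x = -0.4079; check Q = 10.16
Then change container volume by factor 0.5 (V_new/V_old).
Step 2:
                   A          X          E          J
  I           0.8853      8.196     0.6907       15.3
  C           0.1315     0.1315    -0.3945    -0.3945
  E            1.017      8.327     0.2962       14.9
  solve Keq expr → x = -0.1315; check Q = 10.16

[A]_eq = 1.017 M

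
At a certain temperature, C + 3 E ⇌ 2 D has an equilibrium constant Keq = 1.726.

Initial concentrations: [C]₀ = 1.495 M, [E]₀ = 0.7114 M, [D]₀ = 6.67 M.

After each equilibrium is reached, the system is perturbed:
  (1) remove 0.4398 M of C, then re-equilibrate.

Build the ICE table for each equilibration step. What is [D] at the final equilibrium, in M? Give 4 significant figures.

[D]_eq = 5.632 M

Q₀ = 82.65 vs Keq = 1.726 ⇒ Q>K, reverse
Step 1:
                    C           E           D
  init          1.495      0.7114        6.67
  Δ            0.4726       1.418     -0.9451
  eq            1.968       2.129       5.725
  solve Keq expr → x = -0.4726; check Q = 1.726
Then remove 0.4398 M of C.
Step 2:
                    C           E           D
  init          1.528       2.129       5.725
  Δ           0.04647      0.1394    -0.09295
  eq            1.574       2.268       5.632
  solve Keq expr → x = -0.04647; check Q = 1.726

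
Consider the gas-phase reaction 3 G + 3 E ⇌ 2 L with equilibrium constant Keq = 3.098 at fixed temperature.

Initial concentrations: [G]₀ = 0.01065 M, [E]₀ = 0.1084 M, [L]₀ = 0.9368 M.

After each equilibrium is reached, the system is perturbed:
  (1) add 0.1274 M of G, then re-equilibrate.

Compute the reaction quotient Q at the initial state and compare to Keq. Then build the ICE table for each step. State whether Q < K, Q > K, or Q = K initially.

Q₀ = 5.7037e+08 vs Keq = 3.098 ⇒ Q>K, reverse
Step 1:
                  G         E         L
  I         0.01065    0.1084    0.9368
  C           0.612     0.612    -0.408
  E          0.6227    0.7204    0.5288
  solve Keq expr → x = -0.204; check Q = 3.098
Then add 0.1274 M of G.
Step 2:
                  G         E         L
  I          0.7501    0.7204    0.5288
  C        -0.05121  -0.05121   0.03414
  E          0.6989    0.6692    0.5629
  solve Keq expr → x = 0.01707; check Q = 3.098

Q₀ = 5.7037e+08; Q > K (proceeds reverse)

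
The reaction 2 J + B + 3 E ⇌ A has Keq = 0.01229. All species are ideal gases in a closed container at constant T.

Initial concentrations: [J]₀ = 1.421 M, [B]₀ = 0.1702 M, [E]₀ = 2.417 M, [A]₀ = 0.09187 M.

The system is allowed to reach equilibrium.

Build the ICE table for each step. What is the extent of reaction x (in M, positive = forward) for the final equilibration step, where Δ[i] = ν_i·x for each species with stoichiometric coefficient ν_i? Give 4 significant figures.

x = -0.01789 M

Q₀ = 0.01893 vs Keq = 0.01229 ⇒ Q>K, reverse
Step 1:
                   J          B          E          A
  Initial      1.421     0.1702      2.417    0.09187
  Change     0.03577    0.01789    0.05366   -0.01789
  Equil        1.457     0.1881      2.471    0.07398
  solve Keq expr → x = -0.01789; check Q = 0.01229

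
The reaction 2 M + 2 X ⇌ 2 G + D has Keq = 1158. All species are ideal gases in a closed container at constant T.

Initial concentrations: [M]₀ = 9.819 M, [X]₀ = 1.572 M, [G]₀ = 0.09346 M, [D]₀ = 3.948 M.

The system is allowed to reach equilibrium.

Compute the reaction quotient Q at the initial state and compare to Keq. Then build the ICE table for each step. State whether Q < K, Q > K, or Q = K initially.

Q₀ = 1.4474e-04 vs Keq = 1158 ⇒ Q<K, forward
Step 1:
                   M          X          G          D
  I            9.819      1.572    0.09346      3.948
  C           -1.559     -1.559      1.559     0.7796
  E             8.26    0.01278      1.653      4.728
  solve Keq expr → x = 0.7796; check Q = 1158

Q₀ = 1.4474e-04; Q < K (proceeds forward)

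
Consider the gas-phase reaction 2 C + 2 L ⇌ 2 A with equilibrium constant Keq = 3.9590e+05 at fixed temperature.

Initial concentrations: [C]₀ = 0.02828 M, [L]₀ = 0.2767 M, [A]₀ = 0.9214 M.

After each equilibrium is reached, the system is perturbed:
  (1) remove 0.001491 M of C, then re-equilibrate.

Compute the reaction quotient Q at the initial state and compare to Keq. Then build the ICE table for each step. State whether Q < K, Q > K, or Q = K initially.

Q₀ = 1.3865e+04 vs Keq = 3.9590e+05 ⇒ Q<K, forward
Step 1:
                  C         L         A
  Initial   0.02828    0.2767    0.9214
  Change   -0.02238  -0.02238   0.02238
  Equil    0.005898    0.2543    0.9438
  solve Keq expr → x = 0.01119; check Q = 3.9590e+05
Then remove 0.001491 M of C.
Step 2:
                  C         L         A
  Initial  0.004407    0.2543    0.9438
  Change   0.001449  0.001449 -0.001449
  Equil    0.005856    0.2558    0.9423
  solve Keq expr → x = -7.2430e-04; check Q = 3.9590e+05

Q₀ = 1.3865e+04; Q < K (proceeds forward)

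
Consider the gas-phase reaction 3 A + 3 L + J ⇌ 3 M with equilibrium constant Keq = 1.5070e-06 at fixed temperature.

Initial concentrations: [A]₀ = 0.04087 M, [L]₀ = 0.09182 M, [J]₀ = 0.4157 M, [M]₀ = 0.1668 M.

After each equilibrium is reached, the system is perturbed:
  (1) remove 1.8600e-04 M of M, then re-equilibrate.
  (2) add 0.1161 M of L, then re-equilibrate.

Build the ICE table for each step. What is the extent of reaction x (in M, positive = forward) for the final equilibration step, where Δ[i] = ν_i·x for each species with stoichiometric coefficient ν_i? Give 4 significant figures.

Q₀ = 2.1124e+05 vs Keq = 1.5070e-06 ⇒ Q>K, reverse
Step 1:
                    A           L           J           M
  init        0.04087     0.09182      0.4157      0.1668
  Δ            0.1663      0.1663     0.05544     -0.1663
  eq           0.2072      0.2581      0.4711  4.7715e-04
  solve Keq expr → x = -0.05544; check Q = 1.5070e-06
Then remove 1.8600e-04 M of M.
Step 2:
                    A           L           J           M
  init         0.2072      0.2581      0.4711  2.9115e-04
  Δ       -1.8521e-04 -1.8521e-04 -6.1737e-05  1.8521e-04
  eq            0.207       0.258      0.4711  4.7636e-04
  solve Keq expr → x = 6.1737e-05; check Q = 1.5070e-06
Then add 0.1161 M of L.
Step 3:
                    A           L           J           M
  init          0.207      0.3741      0.4711  4.7636e-04
  Δ       -2.1326e-04 -2.1326e-04 -7.1086e-05  2.1326e-04
  eq           0.2068      0.3738       0.471  6.8962e-04
  solve Keq expr → x = 7.1086e-05; check Q = 1.5070e-06

x = 7.1086e-05 M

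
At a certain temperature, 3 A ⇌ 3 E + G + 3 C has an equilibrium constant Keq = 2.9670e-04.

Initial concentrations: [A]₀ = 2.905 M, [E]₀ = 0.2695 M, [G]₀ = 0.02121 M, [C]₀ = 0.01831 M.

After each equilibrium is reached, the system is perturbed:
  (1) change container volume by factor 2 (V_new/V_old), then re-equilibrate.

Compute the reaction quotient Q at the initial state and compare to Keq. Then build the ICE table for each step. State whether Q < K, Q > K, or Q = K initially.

Q₀ = 1.0395e-10 vs Keq = 2.9670e-04 ⇒ Q<K, forward
Step 1:
                   A          E          G          C
  init         2.905     0.2695    0.02121    0.01831
  Δ          -0.4216     0.4216     0.1405     0.4216
  eq           2.483     0.6911     0.1617     0.4399
  solve Keq expr → x = 0.1405; check Q = 2.9670e-04
Then change container volume by factor 2 (V_new/V_old).
Step 2:
                   A          E          G          C
  init         1.242     0.3455    0.08087     0.2199
  Δ          -0.1135     0.1135    0.03785     0.1135
  eq           1.128     0.4591     0.1187     0.3335
  solve Keq expr → x = 0.03785; check Q = 2.9670e-04

Q₀ = 1.0395e-10; Q < K (proceeds forward)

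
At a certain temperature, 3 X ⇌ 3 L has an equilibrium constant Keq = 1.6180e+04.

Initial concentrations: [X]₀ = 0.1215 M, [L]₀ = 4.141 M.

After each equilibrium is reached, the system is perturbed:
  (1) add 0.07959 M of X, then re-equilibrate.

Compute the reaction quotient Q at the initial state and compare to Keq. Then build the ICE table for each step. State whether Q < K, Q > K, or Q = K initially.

Q₀ = 3.9590e+04; Q > K (proceeds reverse)

Q₀ = 3.9590e+04 vs Keq = 1.6180e+04 ⇒ Q>K, reverse
Step 1:
                   X          L
  Initial     0.1215      4.141
  Change     0.04062   -0.04062
  Equil       0.1621        4.1
  solve Keq expr → x = -0.01354; check Q = 1.6180e+04
Then add 0.07959 M of X.
Step 2:
                   X          L
  Initial     0.2417        4.1
  Change    -0.07656    0.07656
  Equil       0.1651      4.177
  solve Keq expr → x = 0.02552; check Q = 1.6180e+04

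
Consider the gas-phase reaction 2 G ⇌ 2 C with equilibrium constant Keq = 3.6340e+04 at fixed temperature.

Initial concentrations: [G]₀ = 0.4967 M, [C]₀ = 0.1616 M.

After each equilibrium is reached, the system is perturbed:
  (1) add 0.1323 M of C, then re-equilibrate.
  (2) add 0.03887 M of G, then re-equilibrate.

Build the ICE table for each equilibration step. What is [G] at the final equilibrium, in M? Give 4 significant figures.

[G]_eq = 0.004328 M

Q₀ = 0.1059 vs Keq = 3.6340e+04 ⇒ Q<K, forward
Step 1:
                   G          C
  init        0.4967     0.1616
  Δ          -0.4933     0.4933
  eq        0.003435     0.6549
  solve Keq expr → x = 0.2466; check Q = 3.6340e+04
Then add 0.1323 M of C.
Step 2:
                   G          C
  init      0.003435     0.7872
  Δ       6.9039e-04 -6.9039e-04
  eq        0.004126     0.7865
  solve Keq expr → x = -3.4520e-04; check Q = 3.6340e+04
Then add 0.03887 M of G.
Step 3:
                   G          C
  init         0.043     0.7865
  Δ         -0.03867    0.03867
  eq        0.004328     0.8251
  solve Keq expr → x = 0.01933; check Q = 3.6340e+04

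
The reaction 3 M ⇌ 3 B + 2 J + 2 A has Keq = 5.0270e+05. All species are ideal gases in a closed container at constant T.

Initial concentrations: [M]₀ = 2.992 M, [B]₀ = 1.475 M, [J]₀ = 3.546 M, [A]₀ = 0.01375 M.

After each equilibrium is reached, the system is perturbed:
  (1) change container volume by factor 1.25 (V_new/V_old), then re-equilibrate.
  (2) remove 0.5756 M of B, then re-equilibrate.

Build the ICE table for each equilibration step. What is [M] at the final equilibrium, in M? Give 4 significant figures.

Q₀ = 2.8482e-04 vs Keq = 5.0270e+05 ⇒ Q<K, forward
Step 1:
                    M           B           J           A
  init          2.992       1.475       3.546     0.01375
  Δ            -2.747       2.747       1.831       1.831
  eq           0.2452       4.222       5.377       1.845
  solve Keq expr → x = 0.9156; check Q = 5.0270e+05
Then change container volume by factor 1.25 (V_new/V_old).
Step 2:
                    M           B           J           A
  init         0.1961       3.377       4.302       1.476
  Δ          -0.04576     0.04576     0.03051     0.03051
  eq           0.1504       3.423       4.332       1.506
  solve Keq expr → x = 0.01525; check Q = 5.0270e+05
Then remove 0.5756 M of B.
Step 3:
                    M           B           J           A
  init         0.1504       2.848       4.332       1.506
  Δ          -0.02311     0.02311     0.01541     0.01541
  eq           0.1272       2.871       4.348       1.522
  solve Keq expr → x = 0.007703; check Q = 5.0270e+05

[M]_eq = 0.1272 M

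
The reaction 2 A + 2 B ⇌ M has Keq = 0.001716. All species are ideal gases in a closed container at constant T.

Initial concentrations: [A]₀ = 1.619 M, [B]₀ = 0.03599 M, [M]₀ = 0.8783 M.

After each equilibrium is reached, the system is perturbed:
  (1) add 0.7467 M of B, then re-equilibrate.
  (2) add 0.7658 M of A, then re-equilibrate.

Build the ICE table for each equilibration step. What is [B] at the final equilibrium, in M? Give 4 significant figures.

Q₀ = 258.7 vs Keq = 0.001716 ⇒ Q>K, reverse
Step 1:
                    A           B           M
  Initial       1.619     0.03599      0.8783
  Change        1.652       1.652      -0.826
  Equil         3.271       1.688     0.05231
  solve Keq expr → x = -0.826; check Q = 0.001716
Then add 0.7467 M of B.
Step 2:
                    A           B           M
  Initial       3.271       2.435     0.05231
  Change     -0.08711    -0.08711     0.04355
  Equil         3.184       2.348     0.09587
  solve Keq expr → x = 0.04355; check Q = 0.001716
Then add 0.7658 M of A.
Step 3:
                    A           B           M
  Initial        3.95       2.348     0.09587
  Change     -0.07454    -0.07454     0.03727
  Equil         3.875       2.273      0.1331
  solve Keq expr → x = 0.03727; check Q = 0.001716

[B]_eq = 2.273 M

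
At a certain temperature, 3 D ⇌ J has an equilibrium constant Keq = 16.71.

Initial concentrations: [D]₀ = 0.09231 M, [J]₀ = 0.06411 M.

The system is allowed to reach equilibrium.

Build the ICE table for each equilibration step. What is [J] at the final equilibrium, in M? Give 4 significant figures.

Q₀ = 81.5 vs Keq = 16.71 ⇒ Q>K, reverse
Step 1:
                   D          J
  Initial    0.09231    0.06411
  Change     0.04947   -0.01649
  Equil       0.1418    0.04762
  solve Keq expr → x = -0.01649; check Q = 16.71

[J]_eq = 0.04762 M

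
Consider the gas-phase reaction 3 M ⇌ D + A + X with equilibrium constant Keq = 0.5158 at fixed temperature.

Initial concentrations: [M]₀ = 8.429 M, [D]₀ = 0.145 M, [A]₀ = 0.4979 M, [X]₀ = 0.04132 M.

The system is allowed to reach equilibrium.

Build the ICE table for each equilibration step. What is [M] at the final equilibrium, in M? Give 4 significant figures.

Q₀ = 4.9813e-06 vs Keq = 0.5158 ⇒ Q<K, forward
Step 1:
                   M          D          A          X
  init         8.429      0.145     0.4979    0.04132
  Δ           -5.761       1.92       1.92       1.92
  eq           2.668      2.065      2.418      1.962
  solve Keq expr → x = 1.92; check Q = 0.5158

[M]_eq = 2.668 M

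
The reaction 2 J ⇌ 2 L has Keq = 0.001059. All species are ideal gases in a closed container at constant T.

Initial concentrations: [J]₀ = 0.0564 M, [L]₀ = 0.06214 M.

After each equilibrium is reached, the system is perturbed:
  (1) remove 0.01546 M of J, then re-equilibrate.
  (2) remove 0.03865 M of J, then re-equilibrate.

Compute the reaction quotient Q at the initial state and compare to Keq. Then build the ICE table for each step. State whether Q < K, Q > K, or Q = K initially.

Q₀ = 1.214 vs Keq = 0.001059 ⇒ Q>K, reverse
Step 1:
                   J          L
  init        0.0564    0.06214
  Δ           0.0584    -0.0584
  eq          0.1148   0.003736
  solve Keq expr → x = -0.0292; check Q = 0.001059
Then remove 0.01546 M of J.
Step 2:
                   J          L
  init       0.09934   0.003736
  Δ       4.8725e-04 -4.8725e-04
  eq         0.09983   0.003249
  solve Keq expr → x = -2.4362e-04; check Q = 0.001059
Then remove 0.03865 M of J.
Step 3:
                   J          L
  init       0.06118   0.003249
  Δ         0.001218  -0.001218
  eq          0.0624   0.002031
  solve Keq expr → x = -6.0906e-04; check Q = 0.001059

Q₀ = 1.214; Q > K (proceeds reverse)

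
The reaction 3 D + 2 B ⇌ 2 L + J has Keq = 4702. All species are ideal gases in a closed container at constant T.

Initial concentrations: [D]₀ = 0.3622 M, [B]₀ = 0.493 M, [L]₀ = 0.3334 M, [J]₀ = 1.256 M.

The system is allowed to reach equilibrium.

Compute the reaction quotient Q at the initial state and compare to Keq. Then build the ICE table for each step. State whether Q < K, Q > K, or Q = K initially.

Q₀ = 12.09; Q < K (proceeds forward)

Q₀ = 12.09 vs Keq = 4702 ⇒ Q<K, forward
Step 1:
                    D           B           L           J
  Initial      0.3622       0.493      0.3334       1.256
  Change      -0.2704     -0.1803      0.1803     0.09015
  Equil       0.09176      0.3127      0.5137       1.346
  solve Keq expr → x = 0.09015; check Q = 4702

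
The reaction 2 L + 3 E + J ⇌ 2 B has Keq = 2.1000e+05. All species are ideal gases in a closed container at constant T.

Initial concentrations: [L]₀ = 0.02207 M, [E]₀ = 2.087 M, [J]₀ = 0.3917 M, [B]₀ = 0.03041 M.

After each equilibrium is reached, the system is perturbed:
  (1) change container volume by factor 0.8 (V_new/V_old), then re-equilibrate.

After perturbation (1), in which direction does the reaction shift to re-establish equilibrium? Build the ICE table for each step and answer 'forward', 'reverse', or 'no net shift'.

Direction: forward

Q₀ = 0.5332 vs Keq = 2.1000e+05 ⇒ Q<K, forward
Step 1:
                    L           E           J           B
  Initial     0.02207       2.087      0.3917     0.03041
  Change     -0.02201    -0.03301      -0.011     0.02201
  Equil    6.2976e-05       2.054      0.3807     0.05242
  solve Keq expr → x = 0.011; check Q = 2.1000e+05
Then change container volume by factor 0.8 (V_new/V_old).
Step 2:
                    L           E           J           B
  Initial  7.8720e-05       2.567      0.4759     0.06552
  Change  -2.8315e-05 -4.2473e-05 -1.4158e-05  2.8315e-05
  Equil    5.0405e-05       2.567      0.4759     0.06555
  solve Keq expr → x = 1.4158e-05; check Q = 2.1000e+05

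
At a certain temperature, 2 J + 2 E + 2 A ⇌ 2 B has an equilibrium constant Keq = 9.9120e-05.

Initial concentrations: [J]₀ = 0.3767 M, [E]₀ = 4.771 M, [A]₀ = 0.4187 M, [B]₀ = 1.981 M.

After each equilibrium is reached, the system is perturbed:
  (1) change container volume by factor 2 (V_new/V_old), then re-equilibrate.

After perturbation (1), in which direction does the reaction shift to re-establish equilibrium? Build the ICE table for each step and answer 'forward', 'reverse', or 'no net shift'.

Q₀ = 6.93 vs Keq = 9.9120e-05 ⇒ Q>K, reverse
Step 1:
                    J           E           A           B
  init         0.3767       4.771      0.4187       1.981
  Δ             1.698       1.698       1.698      -1.698
  eq            2.075       6.469       2.117      0.2829
  solve Keq expr → x = -0.8491; check Q = 9.9120e-05
Then change container volume by factor 2 (V_new/V_old).
Step 2:
                    J           E           A           B
  init          1.037       3.235       1.058      0.1414
  Δ           0.09788     0.09788     0.09788    -0.09788
  eq            1.135       3.332       1.156     0.04355
  solve Keq expr → x = -0.04894; check Q = 9.9120e-05

Direction: reverse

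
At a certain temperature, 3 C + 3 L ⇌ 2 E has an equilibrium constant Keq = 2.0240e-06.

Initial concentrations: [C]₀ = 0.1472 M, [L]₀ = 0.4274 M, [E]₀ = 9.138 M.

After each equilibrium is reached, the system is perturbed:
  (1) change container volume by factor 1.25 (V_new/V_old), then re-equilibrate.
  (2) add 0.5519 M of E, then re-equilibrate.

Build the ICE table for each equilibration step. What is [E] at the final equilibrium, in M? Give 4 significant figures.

Q₀ = 3.3533e+05 vs Keq = 2.0240e-06 ⇒ Q>K, reverse
Step 1:
                   C          L          E
  Initial     0.1472     0.4274      9.138
  Change        10.8       10.8       -7.2
  Equil        10.95      11.23      1.938
  solve Keq expr → x = -3.6; check Q = 2.0240e-06
Then change container volume by factor 1.25 (V_new/V_old).
Step 2:
                   C          L          E
  Initial      8.757      8.982      1.551
  Change      0.5454     0.5454    -0.3636
  Equil        9.303      9.527      1.187
  solve Keq expr → x = -0.1818; check Q = 2.0240e-06
Then add 0.5519 M of E.
Step 3:
                   C          L          E
  Initial      9.303      9.527      1.739
  Change      0.5177     0.5177    -0.3451
  Equil         9.82      10.04      1.394
  solve Keq expr → x = -0.1726; check Q = 2.0240e-06

[E]_eq = 1.394 M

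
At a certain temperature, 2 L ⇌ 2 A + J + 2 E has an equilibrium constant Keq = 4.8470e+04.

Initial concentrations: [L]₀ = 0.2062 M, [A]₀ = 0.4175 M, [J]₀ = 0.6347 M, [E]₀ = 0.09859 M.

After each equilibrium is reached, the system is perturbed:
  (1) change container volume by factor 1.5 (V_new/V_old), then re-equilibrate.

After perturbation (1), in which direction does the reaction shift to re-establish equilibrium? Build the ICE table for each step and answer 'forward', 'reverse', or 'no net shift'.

Q₀ = 0.02529 vs Keq = 4.8470e+04 ⇒ Q<K, forward
Step 1:
                   L          A          J          E
  Initial     0.2062     0.4175     0.6347    0.09859
  Change     -0.2055     0.2055     0.1027     0.2055
  Equil   7.3881e-04      0.623     0.7374     0.3041
  solve Keq expr → x = 0.1027; check Q = 4.8470e+04
Then change container volume by factor 1.5 (V_new/V_old).
Step 2:
                   L          A          J          E
  Initial 4.9254e-04     0.4153     0.4916     0.2027
  Change  -2.2396e-04 2.2396e-04 1.1198e-04 2.2396e-04
  Equil   2.6858e-04     0.4155     0.4917     0.2029
  solve Keq expr → x = 1.1198e-04; check Q = 4.8470e+04

Direction: forward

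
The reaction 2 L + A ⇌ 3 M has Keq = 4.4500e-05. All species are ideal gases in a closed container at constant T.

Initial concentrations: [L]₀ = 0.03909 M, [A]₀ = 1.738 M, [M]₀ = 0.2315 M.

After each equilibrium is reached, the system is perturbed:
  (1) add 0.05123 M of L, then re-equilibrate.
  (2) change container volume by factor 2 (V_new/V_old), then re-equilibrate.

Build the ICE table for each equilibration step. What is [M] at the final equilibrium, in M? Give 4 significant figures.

[M]_eq = 0.008193 M

Q₀ = 4.672 vs Keq = 4.4500e-05 ⇒ Q>K, reverse
Step 1:
                    L           A           M
  Initial     0.03909       1.738      0.2315
  Change        0.145     0.07251     -0.2175
  Equil        0.1841       1.811     0.01398
  solve Keq expr → x = -0.07251; check Q = 4.4500e-05
Then add 0.05123 M of L.
Step 2:
                    L           A           M
  Initial      0.2353       1.811     0.01398
  Change    -0.001605 -8.0272e-04    0.002408
  Equil        0.2337        1.81     0.01639
  solve Keq expr → x = 8.0272e-04; check Q = 4.4500e-05
Then change container volume by factor 2 (V_new/V_old).
Step 3:
                    L           A           M
  Initial      0.1169      0.9049    0.008193
  Change            0           0           0
  Equil        0.1169      0.9049    0.008193
  solve Keq expr → x = 0; check Q = 4.4500e-05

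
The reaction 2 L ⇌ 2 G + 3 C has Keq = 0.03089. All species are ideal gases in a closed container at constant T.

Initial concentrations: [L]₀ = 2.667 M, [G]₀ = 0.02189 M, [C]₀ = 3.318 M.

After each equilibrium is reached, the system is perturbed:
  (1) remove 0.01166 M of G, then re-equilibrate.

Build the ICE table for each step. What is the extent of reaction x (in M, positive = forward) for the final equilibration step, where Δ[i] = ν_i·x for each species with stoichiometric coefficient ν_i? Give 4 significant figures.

x = 0.005417 M

Q₀ = 0.002461 vs Keq = 0.03089 ⇒ Q<K, forward
Step 1:
                  L         G         C
  Initial     2.667   0.02189     3.318
  Change   -0.05158   0.05158   0.07737
  Equil       2.615   0.07347     3.395
  solve Keq expr → x = 0.02579; check Q = 0.03089
Then remove 0.01166 M of G.
Step 2:
                  L         G         C
  Initial     2.615   0.06181     3.395
  Change   -0.01083   0.01083   0.01625
  Equil       2.605   0.07265     3.412
  solve Keq expr → x = 0.005417; check Q = 0.03089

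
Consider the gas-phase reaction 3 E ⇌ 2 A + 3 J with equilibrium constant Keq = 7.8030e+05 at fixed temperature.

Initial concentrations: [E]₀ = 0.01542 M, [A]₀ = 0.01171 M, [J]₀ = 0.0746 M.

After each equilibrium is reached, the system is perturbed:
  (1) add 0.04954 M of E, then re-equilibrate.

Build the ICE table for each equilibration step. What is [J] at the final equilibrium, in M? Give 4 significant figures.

Q₀ = 0.01553 vs Keq = 7.8030e+05 ⇒ Q<K, forward
Step 1:
                    E           A           J
  Initial     0.01542     0.01171      0.0746
  Change     -0.01534     0.01023     0.01534
  Equil    7.6564e-05     0.02194     0.08994
  solve Keq expr → x = 0.005114; check Q = 7.8030e+05
Then add 0.04954 M of E.
Step 2:
                    E           A           J
  Initial     0.04962     0.02194     0.08994
  Change      -0.0494     0.03293      0.0494
  Equil    2.1855e-04     0.05487      0.1393
  solve Keq expr → x = 0.01647; check Q = 7.8030e+05

[J]_eq = 0.1393 M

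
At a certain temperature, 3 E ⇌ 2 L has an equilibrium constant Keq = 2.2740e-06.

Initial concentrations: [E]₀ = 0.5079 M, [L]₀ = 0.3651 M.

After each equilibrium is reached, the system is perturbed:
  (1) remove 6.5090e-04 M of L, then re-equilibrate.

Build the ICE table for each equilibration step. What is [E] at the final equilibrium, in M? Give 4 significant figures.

Q₀ = 1.017 vs Keq = 2.2740e-06 ⇒ Q>K, reverse
Step 1:
                   E          L
  Initial     0.5079     0.3651
  Change      0.5452    -0.3635
  Equil        1.053    0.00163
  solve Keq expr → x = -0.1817; check Q = 2.2740e-06
Then remove 6.5090e-04 M of L.
Step 2:
                   E          L
  Initial      1.053 9.7878e-04
  Change  -9.7296e-04 6.4864e-04
  Equil        1.052   0.001627
  solve Keq expr → x = 3.2432e-04; check Q = 2.2740e-06

[E]_eq = 1.052 M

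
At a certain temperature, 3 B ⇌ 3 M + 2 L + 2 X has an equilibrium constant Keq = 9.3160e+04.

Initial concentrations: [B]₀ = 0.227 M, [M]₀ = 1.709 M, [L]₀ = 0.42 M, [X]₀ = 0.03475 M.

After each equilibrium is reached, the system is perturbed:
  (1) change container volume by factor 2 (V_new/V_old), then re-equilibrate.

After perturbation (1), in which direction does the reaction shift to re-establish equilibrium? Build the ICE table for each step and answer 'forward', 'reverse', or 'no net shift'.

Q₀ = 0.0909 vs Keq = 9.3160e+04 ⇒ Q<K, forward
Step 1:
                   B          M          L          X
  Initial      0.227      1.709       0.42    0.03475
  Change     -0.2177     0.2177     0.1452     0.1452
  Equil     0.009259      1.927     0.5652     0.1799
  solve Keq expr → x = 0.07258; check Q = 9.3160e+04
Then change container volume by factor 2 (V_new/V_old).
Step 2:
                   B          M          L          X
  Initial    0.00463     0.9634     0.2826    0.08996
  Change   -0.002754   0.002754   0.001836   0.001836
  Equil     0.001876     0.9661     0.2844    0.09179
  solve Keq expr → x = 9.1799e-04; check Q = 9.3160e+04

Direction: forward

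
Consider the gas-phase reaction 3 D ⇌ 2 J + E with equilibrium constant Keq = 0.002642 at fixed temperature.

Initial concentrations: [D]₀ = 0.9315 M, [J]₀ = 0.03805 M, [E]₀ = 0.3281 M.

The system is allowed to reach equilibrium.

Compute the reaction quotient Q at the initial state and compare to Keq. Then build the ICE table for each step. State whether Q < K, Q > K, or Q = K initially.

Q₀ = 5.8772e-04 vs Keq = 0.002642 ⇒ Q<K, forward
Step 1:
                   D          J          E
  init        0.9315    0.03805     0.3281
  Δ         -0.05129     0.0342     0.0171
  eq          0.8802    0.07225     0.3452
  solve Keq expr → x = 0.0171; check Q = 0.002642

Q₀ = 5.8772e-04; Q < K (proceeds forward)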